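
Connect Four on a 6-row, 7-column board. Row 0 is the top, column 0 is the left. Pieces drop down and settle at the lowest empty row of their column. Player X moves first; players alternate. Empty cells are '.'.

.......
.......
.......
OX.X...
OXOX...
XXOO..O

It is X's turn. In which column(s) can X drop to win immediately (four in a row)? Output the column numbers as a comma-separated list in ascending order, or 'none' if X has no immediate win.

col 0: drop X → no win
col 1: drop X → WIN!
col 2: drop X → no win
col 3: drop X → no win
col 4: drop X → no win
col 5: drop X → no win
col 6: drop X → no win

Answer: 1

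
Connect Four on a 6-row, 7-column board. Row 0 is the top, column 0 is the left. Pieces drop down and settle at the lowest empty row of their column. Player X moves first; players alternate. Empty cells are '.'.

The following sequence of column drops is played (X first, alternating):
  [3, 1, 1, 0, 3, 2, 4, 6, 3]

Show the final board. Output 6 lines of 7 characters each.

Move 1: X drops in col 3, lands at row 5
Move 2: O drops in col 1, lands at row 5
Move 3: X drops in col 1, lands at row 4
Move 4: O drops in col 0, lands at row 5
Move 5: X drops in col 3, lands at row 4
Move 6: O drops in col 2, lands at row 5
Move 7: X drops in col 4, lands at row 5
Move 8: O drops in col 6, lands at row 5
Move 9: X drops in col 3, lands at row 3

Answer: .......
.......
.......
...X...
.X.X...
OOOXX.O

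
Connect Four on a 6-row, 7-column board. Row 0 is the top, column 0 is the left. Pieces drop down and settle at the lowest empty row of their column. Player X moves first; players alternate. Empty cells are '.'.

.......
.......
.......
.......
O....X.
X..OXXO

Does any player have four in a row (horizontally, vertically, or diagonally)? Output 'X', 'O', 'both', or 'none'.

none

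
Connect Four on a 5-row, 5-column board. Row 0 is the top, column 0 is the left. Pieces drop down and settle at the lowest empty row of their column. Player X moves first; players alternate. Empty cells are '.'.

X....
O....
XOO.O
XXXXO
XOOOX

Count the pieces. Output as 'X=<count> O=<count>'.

X=8 O=8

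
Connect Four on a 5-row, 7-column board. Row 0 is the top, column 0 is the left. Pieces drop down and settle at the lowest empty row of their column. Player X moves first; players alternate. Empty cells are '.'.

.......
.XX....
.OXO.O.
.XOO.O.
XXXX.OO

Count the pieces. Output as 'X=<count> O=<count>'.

X=8 O=8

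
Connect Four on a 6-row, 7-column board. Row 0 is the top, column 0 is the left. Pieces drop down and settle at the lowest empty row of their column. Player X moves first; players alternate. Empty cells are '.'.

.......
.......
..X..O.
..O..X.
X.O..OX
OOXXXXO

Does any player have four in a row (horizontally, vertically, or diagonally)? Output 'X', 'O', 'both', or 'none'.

X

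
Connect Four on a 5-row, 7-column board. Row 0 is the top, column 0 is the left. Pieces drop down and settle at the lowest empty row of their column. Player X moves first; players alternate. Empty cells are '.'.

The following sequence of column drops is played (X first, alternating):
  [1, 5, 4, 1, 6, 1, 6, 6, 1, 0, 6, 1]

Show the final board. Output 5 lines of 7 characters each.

Move 1: X drops in col 1, lands at row 4
Move 2: O drops in col 5, lands at row 4
Move 3: X drops in col 4, lands at row 4
Move 4: O drops in col 1, lands at row 3
Move 5: X drops in col 6, lands at row 4
Move 6: O drops in col 1, lands at row 2
Move 7: X drops in col 6, lands at row 3
Move 8: O drops in col 6, lands at row 2
Move 9: X drops in col 1, lands at row 1
Move 10: O drops in col 0, lands at row 4
Move 11: X drops in col 6, lands at row 1
Move 12: O drops in col 1, lands at row 0

Answer: .O.....
.X....X
.O....O
.O....X
OX..XOX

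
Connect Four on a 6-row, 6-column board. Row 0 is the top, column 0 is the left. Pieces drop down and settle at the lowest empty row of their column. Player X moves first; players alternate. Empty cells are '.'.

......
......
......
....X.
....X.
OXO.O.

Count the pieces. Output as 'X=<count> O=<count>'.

X=3 O=3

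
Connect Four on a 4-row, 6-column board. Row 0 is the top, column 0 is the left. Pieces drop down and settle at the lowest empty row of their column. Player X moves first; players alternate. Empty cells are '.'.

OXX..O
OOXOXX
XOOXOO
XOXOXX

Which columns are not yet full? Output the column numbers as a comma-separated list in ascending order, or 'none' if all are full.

col 0: top cell = 'O' → FULL
col 1: top cell = 'X' → FULL
col 2: top cell = 'X' → FULL
col 3: top cell = '.' → open
col 4: top cell = '.' → open
col 5: top cell = 'O' → FULL

Answer: 3,4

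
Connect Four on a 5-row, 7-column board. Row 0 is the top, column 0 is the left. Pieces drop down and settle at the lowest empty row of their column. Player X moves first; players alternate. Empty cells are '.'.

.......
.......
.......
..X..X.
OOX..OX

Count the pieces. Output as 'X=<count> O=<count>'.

X=4 O=3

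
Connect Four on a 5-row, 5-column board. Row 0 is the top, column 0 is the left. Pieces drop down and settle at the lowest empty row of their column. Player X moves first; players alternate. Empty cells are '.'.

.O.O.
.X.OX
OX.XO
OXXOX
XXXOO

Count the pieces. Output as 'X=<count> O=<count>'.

X=10 O=9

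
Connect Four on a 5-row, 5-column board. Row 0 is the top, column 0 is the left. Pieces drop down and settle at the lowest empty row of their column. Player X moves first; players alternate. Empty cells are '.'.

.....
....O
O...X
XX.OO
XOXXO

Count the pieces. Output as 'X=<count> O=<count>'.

X=6 O=6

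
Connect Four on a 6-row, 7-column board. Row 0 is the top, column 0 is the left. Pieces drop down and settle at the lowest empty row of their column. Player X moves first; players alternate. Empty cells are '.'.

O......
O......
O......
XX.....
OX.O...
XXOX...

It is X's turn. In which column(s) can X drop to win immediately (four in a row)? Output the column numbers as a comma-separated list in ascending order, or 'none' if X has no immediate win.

col 1: drop X → WIN!
col 2: drop X → no win
col 3: drop X → no win
col 4: drop X → no win
col 5: drop X → no win
col 6: drop X → no win

Answer: 1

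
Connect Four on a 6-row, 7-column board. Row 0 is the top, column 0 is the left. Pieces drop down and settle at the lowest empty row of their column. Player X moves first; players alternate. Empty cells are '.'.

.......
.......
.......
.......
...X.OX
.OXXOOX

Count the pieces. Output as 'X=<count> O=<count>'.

X=5 O=4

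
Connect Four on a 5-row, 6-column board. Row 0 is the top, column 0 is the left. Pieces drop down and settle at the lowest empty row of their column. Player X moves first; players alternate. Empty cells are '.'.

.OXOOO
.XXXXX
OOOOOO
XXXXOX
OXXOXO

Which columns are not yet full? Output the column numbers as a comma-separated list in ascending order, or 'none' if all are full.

col 0: top cell = '.' → open
col 1: top cell = 'O' → FULL
col 2: top cell = 'X' → FULL
col 3: top cell = 'O' → FULL
col 4: top cell = 'O' → FULL
col 5: top cell = 'O' → FULL

Answer: 0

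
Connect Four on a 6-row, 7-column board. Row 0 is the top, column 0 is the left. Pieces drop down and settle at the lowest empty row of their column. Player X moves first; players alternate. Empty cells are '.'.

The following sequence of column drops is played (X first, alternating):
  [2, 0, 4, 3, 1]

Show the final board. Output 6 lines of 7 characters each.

Answer: .......
.......
.......
.......
.......
OXXOX..

Derivation:
Move 1: X drops in col 2, lands at row 5
Move 2: O drops in col 0, lands at row 5
Move 3: X drops in col 4, lands at row 5
Move 4: O drops in col 3, lands at row 5
Move 5: X drops in col 1, lands at row 5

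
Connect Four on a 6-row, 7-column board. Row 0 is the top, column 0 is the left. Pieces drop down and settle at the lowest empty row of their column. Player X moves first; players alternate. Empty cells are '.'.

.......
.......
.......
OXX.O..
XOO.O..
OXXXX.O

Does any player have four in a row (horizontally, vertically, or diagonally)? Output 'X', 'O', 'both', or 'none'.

X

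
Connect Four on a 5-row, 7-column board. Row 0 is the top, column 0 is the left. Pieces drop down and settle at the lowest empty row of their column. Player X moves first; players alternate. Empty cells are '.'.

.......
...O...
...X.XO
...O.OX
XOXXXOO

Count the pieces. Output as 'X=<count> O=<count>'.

X=7 O=7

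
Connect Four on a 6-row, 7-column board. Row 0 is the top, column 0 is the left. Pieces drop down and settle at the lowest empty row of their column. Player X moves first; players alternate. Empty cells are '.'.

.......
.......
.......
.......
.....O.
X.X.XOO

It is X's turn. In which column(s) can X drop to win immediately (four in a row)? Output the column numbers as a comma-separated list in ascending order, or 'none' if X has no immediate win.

Answer: none

Derivation:
col 0: drop X → no win
col 1: drop X → no win
col 2: drop X → no win
col 3: drop X → no win
col 4: drop X → no win
col 5: drop X → no win
col 6: drop X → no win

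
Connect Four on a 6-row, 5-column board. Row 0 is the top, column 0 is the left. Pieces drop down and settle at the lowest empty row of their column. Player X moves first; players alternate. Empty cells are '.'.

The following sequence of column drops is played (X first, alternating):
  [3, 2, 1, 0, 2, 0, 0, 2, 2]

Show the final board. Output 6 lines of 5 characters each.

Move 1: X drops in col 3, lands at row 5
Move 2: O drops in col 2, lands at row 5
Move 3: X drops in col 1, lands at row 5
Move 4: O drops in col 0, lands at row 5
Move 5: X drops in col 2, lands at row 4
Move 6: O drops in col 0, lands at row 4
Move 7: X drops in col 0, lands at row 3
Move 8: O drops in col 2, lands at row 3
Move 9: X drops in col 2, lands at row 2

Answer: .....
.....
..X..
X.O..
O.X..
OXOX.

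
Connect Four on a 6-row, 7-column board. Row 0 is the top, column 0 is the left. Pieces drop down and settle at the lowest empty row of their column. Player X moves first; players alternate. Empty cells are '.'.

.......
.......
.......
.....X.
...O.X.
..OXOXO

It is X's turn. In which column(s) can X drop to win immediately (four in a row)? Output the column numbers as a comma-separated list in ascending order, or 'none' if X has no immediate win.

col 0: drop X → no win
col 1: drop X → no win
col 2: drop X → no win
col 3: drop X → no win
col 4: drop X → no win
col 5: drop X → WIN!
col 6: drop X → no win

Answer: 5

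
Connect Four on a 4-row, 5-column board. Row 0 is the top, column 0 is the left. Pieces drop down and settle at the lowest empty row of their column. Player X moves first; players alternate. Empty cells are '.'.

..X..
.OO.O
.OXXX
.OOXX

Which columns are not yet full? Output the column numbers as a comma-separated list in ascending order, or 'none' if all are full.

Answer: 0,1,3,4

Derivation:
col 0: top cell = '.' → open
col 1: top cell = '.' → open
col 2: top cell = 'X' → FULL
col 3: top cell = '.' → open
col 4: top cell = '.' → open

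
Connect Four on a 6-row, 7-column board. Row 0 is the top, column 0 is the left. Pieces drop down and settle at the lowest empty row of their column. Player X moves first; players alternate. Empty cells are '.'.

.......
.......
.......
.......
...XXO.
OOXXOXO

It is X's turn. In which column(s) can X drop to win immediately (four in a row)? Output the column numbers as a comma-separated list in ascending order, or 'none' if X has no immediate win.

Answer: none

Derivation:
col 0: drop X → no win
col 1: drop X → no win
col 2: drop X → no win
col 3: drop X → no win
col 4: drop X → no win
col 5: drop X → no win
col 6: drop X → no win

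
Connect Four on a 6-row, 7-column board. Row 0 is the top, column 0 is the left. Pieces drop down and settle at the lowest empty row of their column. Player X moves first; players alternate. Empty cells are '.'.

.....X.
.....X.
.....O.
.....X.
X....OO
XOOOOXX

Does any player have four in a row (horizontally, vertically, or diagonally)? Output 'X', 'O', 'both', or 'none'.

O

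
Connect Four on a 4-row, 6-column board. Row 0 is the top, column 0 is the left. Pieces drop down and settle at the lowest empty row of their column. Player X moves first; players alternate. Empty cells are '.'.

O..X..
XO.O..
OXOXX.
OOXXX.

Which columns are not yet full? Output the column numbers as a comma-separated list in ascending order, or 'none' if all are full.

Answer: 1,2,4,5

Derivation:
col 0: top cell = 'O' → FULL
col 1: top cell = '.' → open
col 2: top cell = '.' → open
col 3: top cell = 'X' → FULL
col 4: top cell = '.' → open
col 5: top cell = '.' → open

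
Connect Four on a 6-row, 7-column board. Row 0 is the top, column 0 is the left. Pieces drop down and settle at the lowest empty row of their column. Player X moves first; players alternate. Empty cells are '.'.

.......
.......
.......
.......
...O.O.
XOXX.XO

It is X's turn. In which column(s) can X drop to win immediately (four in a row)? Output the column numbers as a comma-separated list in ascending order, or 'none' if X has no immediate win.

Answer: 4

Derivation:
col 0: drop X → no win
col 1: drop X → no win
col 2: drop X → no win
col 3: drop X → no win
col 4: drop X → WIN!
col 5: drop X → no win
col 6: drop X → no win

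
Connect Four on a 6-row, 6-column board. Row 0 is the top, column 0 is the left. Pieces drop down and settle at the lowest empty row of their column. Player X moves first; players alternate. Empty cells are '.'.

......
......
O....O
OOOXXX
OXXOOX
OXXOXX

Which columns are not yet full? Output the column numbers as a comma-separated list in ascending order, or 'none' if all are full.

Answer: 0,1,2,3,4,5

Derivation:
col 0: top cell = '.' → open
col 1: top cell = '.' → open
col 2: top cell = '.' → open
col 3: top cell = '.' → open
col 4: top cell = '.' → open
col 5: top cell = '.' → open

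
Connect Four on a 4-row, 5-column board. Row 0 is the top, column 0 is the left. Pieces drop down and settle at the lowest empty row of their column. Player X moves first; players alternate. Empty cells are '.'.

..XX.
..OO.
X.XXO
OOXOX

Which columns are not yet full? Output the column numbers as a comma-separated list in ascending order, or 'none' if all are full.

col 0: top cell = '.' → open
col 1: top cell = '.' → open
col 2: top cell = 'X' → FULL
col 3: top cell = 'X' → FULL
col 4: top cell = '.' → open

Answer: 0,1,4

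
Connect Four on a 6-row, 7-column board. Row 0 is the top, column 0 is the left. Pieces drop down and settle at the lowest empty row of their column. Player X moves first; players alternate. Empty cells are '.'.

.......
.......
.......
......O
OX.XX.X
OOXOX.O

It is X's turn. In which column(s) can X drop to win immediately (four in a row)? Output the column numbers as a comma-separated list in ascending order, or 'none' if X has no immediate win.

Answer: 2

Derivation:
col 0: drop X → no win
col 1: drop X → no win
col 2: drop X → WIN!
col 3: drop X → no win
col 4: drop X → no win
col 5: drop X → no win
col 6: drop X → no win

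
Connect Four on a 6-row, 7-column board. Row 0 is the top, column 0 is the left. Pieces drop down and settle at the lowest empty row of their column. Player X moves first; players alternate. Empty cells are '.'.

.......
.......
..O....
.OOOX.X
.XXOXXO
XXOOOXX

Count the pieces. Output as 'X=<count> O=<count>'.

X=10 O=9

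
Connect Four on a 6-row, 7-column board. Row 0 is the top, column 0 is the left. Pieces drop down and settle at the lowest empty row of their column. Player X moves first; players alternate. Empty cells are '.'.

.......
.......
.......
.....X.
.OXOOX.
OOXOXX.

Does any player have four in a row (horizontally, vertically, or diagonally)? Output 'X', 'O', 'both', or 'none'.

none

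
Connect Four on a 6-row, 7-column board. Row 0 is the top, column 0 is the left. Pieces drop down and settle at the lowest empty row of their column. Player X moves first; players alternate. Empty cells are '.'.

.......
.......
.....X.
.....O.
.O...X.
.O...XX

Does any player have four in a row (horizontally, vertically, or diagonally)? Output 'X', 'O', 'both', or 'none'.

none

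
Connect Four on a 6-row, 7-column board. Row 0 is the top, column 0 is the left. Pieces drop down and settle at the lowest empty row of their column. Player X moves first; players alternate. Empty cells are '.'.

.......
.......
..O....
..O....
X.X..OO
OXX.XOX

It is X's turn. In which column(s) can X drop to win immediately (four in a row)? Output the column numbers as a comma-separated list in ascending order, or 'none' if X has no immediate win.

Answer: 3

Derivation:
col 0: drop X → no win
col 1: drop X → no win
col 2: drop X → no win
col 3: drop X → WIN!
col 4: drop X → no win
col 5: drop X → no win
col 6: drop X → no win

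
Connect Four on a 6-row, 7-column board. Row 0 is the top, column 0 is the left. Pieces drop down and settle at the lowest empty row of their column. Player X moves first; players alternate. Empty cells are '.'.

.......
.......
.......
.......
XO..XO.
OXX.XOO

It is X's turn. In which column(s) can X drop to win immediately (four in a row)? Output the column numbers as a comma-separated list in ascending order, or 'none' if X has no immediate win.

Answer: 3

Derivation:
col 0: drop X → no win
col 1: drop X → no win
col 2: drop X → no win
col 3: drop X → WIN!
col 4: drop X → no win
col 5: drop X → no win
col 6: drop X → no win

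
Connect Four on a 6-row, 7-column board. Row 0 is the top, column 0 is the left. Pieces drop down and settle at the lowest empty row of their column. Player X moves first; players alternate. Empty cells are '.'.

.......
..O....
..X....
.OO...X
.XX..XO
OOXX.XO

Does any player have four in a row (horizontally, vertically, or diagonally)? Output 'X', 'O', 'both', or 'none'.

none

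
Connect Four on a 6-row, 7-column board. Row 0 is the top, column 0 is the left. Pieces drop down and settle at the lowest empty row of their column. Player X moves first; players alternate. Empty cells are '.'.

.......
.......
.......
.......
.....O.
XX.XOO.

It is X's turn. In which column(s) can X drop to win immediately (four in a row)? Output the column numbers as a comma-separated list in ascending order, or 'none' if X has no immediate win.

col 0: drop X → no win
col 1: drop X → no win
col 2: drop X → WIN!
col 3: drop X → no win
col 4: drop X → no win
col 5: drop X → no win
col 6: drop X → no win

Answer: 2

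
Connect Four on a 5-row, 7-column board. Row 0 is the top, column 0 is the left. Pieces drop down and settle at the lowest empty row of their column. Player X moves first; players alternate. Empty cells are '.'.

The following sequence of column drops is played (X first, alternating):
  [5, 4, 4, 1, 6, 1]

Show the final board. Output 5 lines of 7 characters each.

Move 1: X drops in col 5, lands at row 4
Move 2: O drops in col 4, lands at row 4
Move 3: X drops in col 4, lands at row 3
Move 4: O drops in col 1, lands at row 4
Move 5: X drops in col 6, lands at row 4
Move 6: O drops in col 1, lands at row 3

Answer: .......
.......
.......
.O..X..
.O..OXX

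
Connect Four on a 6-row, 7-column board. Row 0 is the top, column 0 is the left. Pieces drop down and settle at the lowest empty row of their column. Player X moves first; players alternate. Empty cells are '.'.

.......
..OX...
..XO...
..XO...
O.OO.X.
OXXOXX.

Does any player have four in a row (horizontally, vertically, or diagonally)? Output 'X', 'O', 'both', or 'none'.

O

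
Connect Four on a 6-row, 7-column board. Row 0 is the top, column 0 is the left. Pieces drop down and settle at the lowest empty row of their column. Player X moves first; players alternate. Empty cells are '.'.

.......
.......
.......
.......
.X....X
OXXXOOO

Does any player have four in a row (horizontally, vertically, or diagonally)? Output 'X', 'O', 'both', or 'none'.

none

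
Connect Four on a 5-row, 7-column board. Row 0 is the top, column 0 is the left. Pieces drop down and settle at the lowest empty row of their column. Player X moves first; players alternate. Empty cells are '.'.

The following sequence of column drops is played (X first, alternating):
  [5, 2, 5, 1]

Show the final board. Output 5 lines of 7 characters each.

Answer: .......
.......
.......
.....X.
.OO..X.

Derivation:
Move 1: X drops in col 5, lands at row 4
Move 2: O drops in col 2, lands at row 4
Move 3: X drops in col 5, lands at row 3
Move 4: O drops in col 1, lands at row 4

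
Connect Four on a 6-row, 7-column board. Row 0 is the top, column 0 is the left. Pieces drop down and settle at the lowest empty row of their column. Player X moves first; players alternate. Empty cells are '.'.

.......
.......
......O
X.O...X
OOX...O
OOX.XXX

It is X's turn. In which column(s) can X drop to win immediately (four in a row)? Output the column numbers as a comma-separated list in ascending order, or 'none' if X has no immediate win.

Answer: 3

Derivation:
col 0: drop X → no win
col 1: drop X → no win
col 2: drop X → no win
col 3: drop X → WIN!
col 4: drop X → no win
col 5: drop X → no win
col 6: drop X → no win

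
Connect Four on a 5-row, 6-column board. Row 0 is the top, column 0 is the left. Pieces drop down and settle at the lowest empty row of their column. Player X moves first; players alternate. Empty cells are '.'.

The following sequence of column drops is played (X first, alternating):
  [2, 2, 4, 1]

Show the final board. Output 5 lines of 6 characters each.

Answer: ......
......
......
..O...
.OX.X.

Derivation:
Move 1: X drops in col 2, lands at row 4
Move 2: O drops in col 2, lands at row 3
Move 3: X drops in col 4, lands at row 4
Move 4: O drops in col 1, lands at row 4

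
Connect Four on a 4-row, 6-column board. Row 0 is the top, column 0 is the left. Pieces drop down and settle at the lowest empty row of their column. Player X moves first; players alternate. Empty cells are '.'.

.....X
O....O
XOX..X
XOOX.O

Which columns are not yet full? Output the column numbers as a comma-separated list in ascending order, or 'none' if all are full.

col 0: top cell = '.' → open
col 1: top cell = '.' → open
col 2: top cell = '.' → open
col 3: top cell = '.' → open
col 4: top cell = '.' → open
col 5: top cell = 'X' → FULL

Answer: 0,1,2,3,4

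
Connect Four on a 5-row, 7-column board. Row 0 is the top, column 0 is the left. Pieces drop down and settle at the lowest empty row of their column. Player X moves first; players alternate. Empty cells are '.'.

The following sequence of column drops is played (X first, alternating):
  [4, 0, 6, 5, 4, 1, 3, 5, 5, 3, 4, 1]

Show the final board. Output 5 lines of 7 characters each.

Answer: .......
.......
....XX.
.O.OXO.
OO.XXOX

Derivation:
Move 1: X drops in col 4, lands at row 4
Move 2: O drops in col 0, lands at row 4
Move 3: X drops in col 6, lands at row 4
Move 4: O drops in col 5, lands at row 4
Move 5: X drops in col 4, lands at row 3
Move 6: O drops in col 1, lands at row 4
Move 7: X drops in col 3, lands at row 4
Move 8: O drops in col 5, lands at row 3
Move 9: X drops in col 5, lands at row 2
Move 10: O drops in col 3, lands at row 3
Move 11: X drops in col 4, lands at row 2
Move 12: O drops in col 1, lands at row 3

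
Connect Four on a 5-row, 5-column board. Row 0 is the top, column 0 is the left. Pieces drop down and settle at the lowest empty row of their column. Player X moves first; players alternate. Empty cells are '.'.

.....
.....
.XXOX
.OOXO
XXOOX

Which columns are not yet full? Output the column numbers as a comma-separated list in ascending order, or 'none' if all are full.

col 0: top cell = '.' → open
col 1: top cell = '.' → open
col 2: top cell = '.' → open
col 3: top cell = '.' → open
col 4: top cell = '.' → open

Answer: 0,1,2,3,4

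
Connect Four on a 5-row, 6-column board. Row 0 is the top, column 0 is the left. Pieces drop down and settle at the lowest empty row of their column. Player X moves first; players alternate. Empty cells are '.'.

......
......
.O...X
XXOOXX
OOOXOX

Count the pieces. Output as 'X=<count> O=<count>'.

X=7 O=7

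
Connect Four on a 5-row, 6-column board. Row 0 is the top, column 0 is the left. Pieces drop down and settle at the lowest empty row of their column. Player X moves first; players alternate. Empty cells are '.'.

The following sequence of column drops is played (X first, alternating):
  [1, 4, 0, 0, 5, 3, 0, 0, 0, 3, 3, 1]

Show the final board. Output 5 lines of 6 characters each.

Answer: X.....
O.....
X..X..
OO.O..
XX.OOX

Derivation:
Move 1: X drops in col 1, lands at row 4
Move 2: O drops in col 4, lands at row 4
Move 3: X drops in col 0, lands at row 4
Move 4: O drops in col 0, lands at row 3
Move 5: X drops in col 5, lands at row 4
Move 6: O drops in col 3, lands at row 4
Move 7: X drops in col 0, lands at row 2
Move 8: O drops in col 0, lands at row 1
Move 9: X drops in col 0, lands at row 0
Move 10: O drops in col 3, lands at row 3
Move 11: X drops in col 3, lands at row 2
Move 12: O drops in col 1, lands at row 3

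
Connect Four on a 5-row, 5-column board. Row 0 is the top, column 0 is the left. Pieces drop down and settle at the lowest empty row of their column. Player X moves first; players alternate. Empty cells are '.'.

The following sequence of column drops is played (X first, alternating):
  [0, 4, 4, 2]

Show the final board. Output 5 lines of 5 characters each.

Answer: .....
.....
.....
....X
X.O.O

Derivation:
Move 1: X drops in col 0, lands at row 4
Move 2: O drops in col 4, lands at row 4
Move 3: X drops in col 4, lands at row 3
Move 4: O drops in col 2, lands at row 4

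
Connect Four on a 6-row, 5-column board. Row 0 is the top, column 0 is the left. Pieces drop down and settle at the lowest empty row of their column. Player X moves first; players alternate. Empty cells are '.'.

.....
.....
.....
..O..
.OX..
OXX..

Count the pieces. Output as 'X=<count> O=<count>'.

X=3 O=3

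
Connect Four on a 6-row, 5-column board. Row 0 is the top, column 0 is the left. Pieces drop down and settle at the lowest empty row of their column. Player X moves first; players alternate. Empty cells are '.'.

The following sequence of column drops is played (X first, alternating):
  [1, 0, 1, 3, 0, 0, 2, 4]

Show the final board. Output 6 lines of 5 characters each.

Move 1: X drops in col 1, lands at row 5
Move 2: O drops in col 0, lands at row 5
Move 3: X drops in col 1, lands at row 4
Move 4: O drops in col 3, lands at row 5
Move 5: X drops in col 0, lands at row 4
Move 6: O drops in col 0, lands at row 3
Move 7: X drops in col 2, lands at row 5
Move 8: O drops in col 4, lands at row 5

Answer: .....
.....
.....
O....
XX...
OXXOO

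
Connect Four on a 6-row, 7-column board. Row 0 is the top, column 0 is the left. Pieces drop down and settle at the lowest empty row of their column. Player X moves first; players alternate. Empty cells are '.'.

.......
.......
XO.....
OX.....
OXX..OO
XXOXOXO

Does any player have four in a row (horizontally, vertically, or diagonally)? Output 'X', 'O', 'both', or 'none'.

X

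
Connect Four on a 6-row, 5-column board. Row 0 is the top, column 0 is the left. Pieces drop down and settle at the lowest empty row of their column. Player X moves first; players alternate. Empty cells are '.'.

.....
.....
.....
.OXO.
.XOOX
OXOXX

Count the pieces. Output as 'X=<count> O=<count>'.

X=6 O=6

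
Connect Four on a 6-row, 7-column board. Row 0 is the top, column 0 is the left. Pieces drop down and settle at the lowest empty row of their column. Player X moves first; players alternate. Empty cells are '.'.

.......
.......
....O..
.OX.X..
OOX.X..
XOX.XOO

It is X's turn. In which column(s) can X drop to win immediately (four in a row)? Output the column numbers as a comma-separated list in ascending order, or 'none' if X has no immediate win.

Answer: 2

Derivation:
col 0: drop X → no win
col 1: drop X → no win
col 2: drop X → WIN!
col 3: drop X → no win
col 4: drop X → no win
col 5: drop X → no win
col 6: drop X → no win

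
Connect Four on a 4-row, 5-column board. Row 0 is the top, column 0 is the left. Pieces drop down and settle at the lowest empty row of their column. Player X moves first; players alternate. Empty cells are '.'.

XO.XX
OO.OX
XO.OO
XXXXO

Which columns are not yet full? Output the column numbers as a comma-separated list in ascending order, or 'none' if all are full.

col 0: top cell = 'X' → FULL
col 1: top cell = 'O' → FULL
col 2: top cell = '.' → open
col 3: top cell = 'X' → FULL
col 4: top cell = 'X' → FULL

Answer: 2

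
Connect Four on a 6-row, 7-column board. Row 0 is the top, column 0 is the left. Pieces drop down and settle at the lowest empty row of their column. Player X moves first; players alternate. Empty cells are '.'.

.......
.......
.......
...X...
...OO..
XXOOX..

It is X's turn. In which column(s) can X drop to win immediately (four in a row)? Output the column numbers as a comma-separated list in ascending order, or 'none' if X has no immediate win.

col 0: drop X → no win
col 1: drop X → no win
col 2: drop X → no win
col 3: drop X → no win
col 4: drop X → no win
col 5: drop X → no win
col 6: drop X → no win

Answer: none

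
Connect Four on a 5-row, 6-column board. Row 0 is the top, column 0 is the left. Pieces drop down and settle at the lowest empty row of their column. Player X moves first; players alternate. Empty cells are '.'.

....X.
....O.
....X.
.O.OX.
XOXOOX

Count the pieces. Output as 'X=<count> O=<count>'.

X=6 O=6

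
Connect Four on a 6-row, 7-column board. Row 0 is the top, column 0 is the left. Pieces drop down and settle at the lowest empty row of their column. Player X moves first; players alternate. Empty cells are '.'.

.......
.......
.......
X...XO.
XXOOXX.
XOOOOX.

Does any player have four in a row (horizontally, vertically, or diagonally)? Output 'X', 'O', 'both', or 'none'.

O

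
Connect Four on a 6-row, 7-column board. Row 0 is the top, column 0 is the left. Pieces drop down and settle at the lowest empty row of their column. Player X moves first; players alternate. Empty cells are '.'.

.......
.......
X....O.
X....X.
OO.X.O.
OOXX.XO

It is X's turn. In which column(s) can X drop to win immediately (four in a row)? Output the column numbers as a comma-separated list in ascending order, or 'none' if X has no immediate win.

col 0: drop X → no win
col 1: drop X → no win
col 2: drop X → no win
col 3: drop X → no win
col 4: drop X → WIN!
col 5: drop X → no win
col 6: drop X → no win

Answer: 4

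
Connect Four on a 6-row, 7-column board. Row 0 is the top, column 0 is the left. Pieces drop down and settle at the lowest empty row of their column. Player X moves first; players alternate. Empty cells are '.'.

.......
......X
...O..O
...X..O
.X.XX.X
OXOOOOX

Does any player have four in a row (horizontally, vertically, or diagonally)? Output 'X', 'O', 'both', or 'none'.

O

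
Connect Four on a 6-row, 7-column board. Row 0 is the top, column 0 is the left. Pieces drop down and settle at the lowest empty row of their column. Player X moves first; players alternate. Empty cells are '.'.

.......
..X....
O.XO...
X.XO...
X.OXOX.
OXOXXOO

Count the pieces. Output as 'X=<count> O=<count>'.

X=10 O=9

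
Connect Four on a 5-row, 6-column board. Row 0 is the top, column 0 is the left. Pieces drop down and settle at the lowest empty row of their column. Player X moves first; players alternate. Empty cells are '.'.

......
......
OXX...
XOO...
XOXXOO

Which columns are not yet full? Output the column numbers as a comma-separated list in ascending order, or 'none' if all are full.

col 0: top cell = '.' → open
col 1: top cell = '.' → open
col 2: top cell = '.' → open
col 3: top cell = '.' → open
col 4: top cell = '.' → open
col 5: top cell = '.' → open

Answer: 0,1,2,3,4,5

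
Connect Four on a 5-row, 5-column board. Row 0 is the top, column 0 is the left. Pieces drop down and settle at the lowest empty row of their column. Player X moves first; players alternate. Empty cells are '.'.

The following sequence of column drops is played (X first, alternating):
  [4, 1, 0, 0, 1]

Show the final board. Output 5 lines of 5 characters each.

Answer: .....
.....
.....
OX...
XO..X

Derivation:
Move 1: X drops in col 4, lands at row 4
Move 2: O drops in col 1, lands at row 4
Move 3: X drops in col 0, lands at row 4
Move 4: O drops in col 0, lands at row 3
Move 5: X drops in col 1, lands at row 3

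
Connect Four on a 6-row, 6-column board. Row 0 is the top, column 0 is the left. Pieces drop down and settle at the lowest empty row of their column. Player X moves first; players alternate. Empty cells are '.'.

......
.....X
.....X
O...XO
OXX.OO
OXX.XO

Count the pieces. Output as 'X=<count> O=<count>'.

X=8 O=7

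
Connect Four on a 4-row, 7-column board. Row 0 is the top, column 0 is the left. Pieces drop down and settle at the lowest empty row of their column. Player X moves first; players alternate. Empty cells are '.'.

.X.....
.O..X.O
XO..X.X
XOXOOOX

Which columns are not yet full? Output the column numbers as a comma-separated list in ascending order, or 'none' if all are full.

col 0: top cell = '.' → open
col 1: top cell = 'X' → FULL
col 2: top cell = '.' → open
col 3: top cell = '.' → open
col 4: top cell = '.' → open
col 5: top cell = '.' → open
col 6: top cell = '.' → open

Answer: 0,2,3,4,5,6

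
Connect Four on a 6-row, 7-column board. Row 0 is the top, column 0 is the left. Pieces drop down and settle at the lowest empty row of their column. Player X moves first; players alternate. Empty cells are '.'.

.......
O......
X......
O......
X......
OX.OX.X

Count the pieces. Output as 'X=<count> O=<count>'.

X=5 O=4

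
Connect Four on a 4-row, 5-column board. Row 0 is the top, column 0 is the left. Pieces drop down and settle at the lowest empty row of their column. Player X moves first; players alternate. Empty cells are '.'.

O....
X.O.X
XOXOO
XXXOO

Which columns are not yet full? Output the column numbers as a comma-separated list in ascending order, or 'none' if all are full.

col 0: top cell = 'O' → FULL
col 1: top cell = '.' → open
col 2: top cell = '.' → open
col 3: top cell = '.' → open
col 4: top cell = '.' → open

Answer: 1,2,3,4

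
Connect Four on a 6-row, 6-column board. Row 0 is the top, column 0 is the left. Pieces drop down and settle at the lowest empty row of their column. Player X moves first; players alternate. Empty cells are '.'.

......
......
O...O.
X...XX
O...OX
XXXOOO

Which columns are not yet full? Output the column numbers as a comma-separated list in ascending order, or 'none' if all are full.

col 0: top cell = '.' → open
col 1: top cell = '.' → open
col 2: top cell = '.' → open
col 3: top cell = '.' → open
col 4: top cell = '.' → open
col 5: top cell = '.' → open

Answer: 0,1,2,3,4,5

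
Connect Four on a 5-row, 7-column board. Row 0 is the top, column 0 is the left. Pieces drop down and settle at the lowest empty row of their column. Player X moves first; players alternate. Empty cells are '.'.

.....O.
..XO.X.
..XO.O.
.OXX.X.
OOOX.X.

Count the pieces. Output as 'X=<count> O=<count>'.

X=8 O=8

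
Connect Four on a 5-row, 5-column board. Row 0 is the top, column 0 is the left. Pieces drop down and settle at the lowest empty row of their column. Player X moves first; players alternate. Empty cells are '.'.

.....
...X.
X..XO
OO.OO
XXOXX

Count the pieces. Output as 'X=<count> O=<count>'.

X=7 O=6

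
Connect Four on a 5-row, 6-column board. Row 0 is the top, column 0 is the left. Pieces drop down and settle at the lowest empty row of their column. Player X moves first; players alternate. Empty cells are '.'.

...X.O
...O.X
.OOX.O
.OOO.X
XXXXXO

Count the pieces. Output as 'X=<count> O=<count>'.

X=9 O=9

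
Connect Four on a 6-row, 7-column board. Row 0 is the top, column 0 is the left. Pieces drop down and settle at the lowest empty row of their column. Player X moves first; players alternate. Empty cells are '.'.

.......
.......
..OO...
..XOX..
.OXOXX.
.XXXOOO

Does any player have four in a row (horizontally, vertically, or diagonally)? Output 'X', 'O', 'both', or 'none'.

none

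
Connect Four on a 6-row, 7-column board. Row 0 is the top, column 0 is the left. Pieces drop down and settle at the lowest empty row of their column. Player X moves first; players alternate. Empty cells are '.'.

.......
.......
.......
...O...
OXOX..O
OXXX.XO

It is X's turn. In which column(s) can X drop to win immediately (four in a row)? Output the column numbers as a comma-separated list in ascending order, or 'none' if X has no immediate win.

Answer: 4

Derivation:
col 0: drop X → no win
col 1: drop X → no win
col 2: drop X → no win
col 3: drop X → no win
col 4: drop X → WIN!
col 5: drop X → no win
col 6: drop X → no win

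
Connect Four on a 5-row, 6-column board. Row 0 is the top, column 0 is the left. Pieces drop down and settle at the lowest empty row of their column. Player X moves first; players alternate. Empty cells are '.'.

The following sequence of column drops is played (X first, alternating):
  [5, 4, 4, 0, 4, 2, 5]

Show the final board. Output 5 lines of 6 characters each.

Answer: ......
......
....X.
....XX
O.O.OX

Derivation:
Move 1: X drops in col 5, lands at row 4
Move 2: O drops in col 4, lands at row 4
Move 3: X drops in col 4, lands at row 3
Move 4: O drops in col 0, lands at row 4
Move 5: X drops in col 4, lands at row 2
Move 6: O drops in col 2, lands at row 4
Move 7: X drops in col 5, lands at row 3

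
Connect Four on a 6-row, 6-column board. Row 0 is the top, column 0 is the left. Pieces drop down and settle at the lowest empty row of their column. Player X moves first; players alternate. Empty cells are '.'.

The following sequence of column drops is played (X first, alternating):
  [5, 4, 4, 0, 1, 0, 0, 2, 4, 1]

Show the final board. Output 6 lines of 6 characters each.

Move 1: X drops in col 5, lands at row 5
Move 2: O drops in col 4, lands at row 5
Move 3: X drops in col 4, lands at row 4
Move 4: O drops in col 0, lands at row 5
Move 5: X drops in col 1, lands at row 5
Move 6: O drops in col 0, lands at row 4
Move 7: X drops in col 0, lands at row 3
Move 8: O drops in col 2, lands at row 5
Move 9: X drops in col 4, lands at row 3
Move 10: O drops in col 1, lands at row 4

Answer: ......
......
......
X...X.
OO..X.
OXO.OX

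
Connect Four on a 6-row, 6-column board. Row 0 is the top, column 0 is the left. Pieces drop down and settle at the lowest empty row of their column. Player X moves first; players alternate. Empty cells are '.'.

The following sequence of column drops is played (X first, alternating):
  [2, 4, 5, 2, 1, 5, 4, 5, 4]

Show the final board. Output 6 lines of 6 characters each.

Move 1: X drops in col 2, lands at row 5
Move 2: O drops in col 4, lands at row 5
Move 3: X drops in col 5, lands at row 5
Move 4: O drops in col 2, lands at row 4
Move 5: X drops in col 1, lands at row 5
Move 6: O drops in col 5, lands at row 4
Move 7: X drops in col 4, lands at row 4
Move 8: O drops in col 5, lands at row 3
Move 9: X drops in col 4, lands at row 3

Answer: ......
......
......
....XO
..O.XO
.XX.OX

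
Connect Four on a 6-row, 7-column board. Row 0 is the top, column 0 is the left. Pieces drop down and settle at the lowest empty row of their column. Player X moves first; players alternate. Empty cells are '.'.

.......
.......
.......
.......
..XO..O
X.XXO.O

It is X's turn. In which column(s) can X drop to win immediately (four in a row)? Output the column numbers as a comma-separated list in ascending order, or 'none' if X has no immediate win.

col 0: drop X → no win
col 1: drop X → WIN!
col 2: drop X → no win
col 3: drop X → no win
col 4: drop X → no win
col 5: drop X → no win
col 6: drop X → no win

Answer: 1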